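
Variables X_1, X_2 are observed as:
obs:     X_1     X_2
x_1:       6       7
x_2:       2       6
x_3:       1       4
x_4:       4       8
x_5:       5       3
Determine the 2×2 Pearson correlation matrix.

Step 1 — column means:
  mean(X_1) = (6 + 2 + 1 + 4 + 5) / 5 = 18/5 = 3.6
  mean(X_2) = (7 + 6 + 4 + 8 + 3) / 5 = 28/5 = 5.6

Step 2 — sample variances and covariances s[i,j] = (1/(n-1)) · Σ_k (x_{k,i} - mean_i) · (x_{k,j} - mean_j), with n-1 = 4:
  s[X_1,X_1] = ((2.4)·(2.4) + (-1.6)·(-1.6) + (-2.6)·(-2.6) + (0.4)·(0.4) + (1.4)·(1.4)) / 4 = 17.2/4 = 4.3
  s[X_1,X_2] = ((2.4)·(1.4) + (-1.6)·(0.4) + (-2.6)·(-1.6) + (0.4)·(2.4) + (1.4)·(-2.6)) / 4 = 4.2/4 = 1.05
  s[X_2,X_2] = ((1.4)·(1.4) + (0.4)·(0.4) + (-1.6)·(-1.6) + (2.4)·(2.4) + (-2.6)·(-2.6)) / 4 = 17.2/4 = 4.3
  Sample standard deviations s_i = √(s[i,i]):
  s(X_1) = √(4.3) = 2.0736
  s(X_2) = √(4.3) = 2.0736

Step 3 — r_{ij} = s_{ij} / (s_i · s_j):
  r[X_1,X_1] = 1 (diagonal).
  r[X_1,X_2] = 1.05 / (2.0736 · 2.0736) = 1.05 / 4.3 = 0.2442
  r[X_2,X_2] = 1 (diagonal).

R is symmetric with unit diagonal. Assembling:

R = [[1, 0.2442],
 [0.2442, 1]]


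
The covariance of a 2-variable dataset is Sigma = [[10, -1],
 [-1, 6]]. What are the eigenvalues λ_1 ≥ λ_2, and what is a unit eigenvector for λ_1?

Step 1 — characteristic polynomial of 2×2 Sigma:
  det(Sigma - λI) = λ² - trace · λ + det = 0.
  trace = 10 + 6 = 16, det = 10·6 - (-1)² = 59.
Step 2 — discriminant:
  Δ = trace² - 4·det = 256 - 236 = 20.
Step 3 — eigenvalues:
  λ = (trace ± √Δ)/2 = (16 ± 4.4721)/2,
  λ_1 = 10.2361,  λ_2 = 5.7639.

Step 4 — unit eigenvector for λ_1: solve (Sigma - λ_1 I)v = 0. First row:
  (10 - 10.2361)·v_x + (-1)·v_y = 0, i.e. (-0.2361)·v_x + (-1)·v_y = 0,
  so v ∝ (b, λ_1 - a) = (-1, 0.2361); multiply by -1 so the first entry is positive: u = (1, -0.2361).
  ||u|| = √((1)² + (-0.2361)²) = √(1.0557) ≈ 1.0275,
  v_1 = u/||u|| ≈ (0.9732, -0.2298) (||v_1|| = 1).

λ_1 = 10.2361,  λ_2 = 5.7639;  v_1 ≈ (0.9732, -0.2298)


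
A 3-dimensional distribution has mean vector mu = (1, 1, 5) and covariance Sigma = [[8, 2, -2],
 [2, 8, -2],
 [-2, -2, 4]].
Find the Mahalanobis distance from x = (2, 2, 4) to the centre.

Step 1 — centre the observation: (x - mu) = (1, 1, -1).

Step 2 — invert Sigma (cofactor / det for 3×3, or solve directly):
  Sigma^{-1} = [[0.1458, -0.0208, 0.0625],
 [-0.0208, 0.1458, 0.0625],
 [0.0625, 0.0625, 0.3125]].

Step 3 — form the quadratic (x - mu)^T · Sigma^{-1} · (x - mu):
  Sigma^{-1} · (x - mu) = (0.0625, 0.0625, -0.1875).
  (x - mu)^T · [Sigma^{-1} · (x - mu)] = (1)·(0.0625) + (1)·(0.0625) + (-1)·(-0.1875) = 0.3125.

Step 4 — take square root: d = √(0.3125) ≈ 0.559.

d(x, mu) = √(0.3125) ≈ 0.559


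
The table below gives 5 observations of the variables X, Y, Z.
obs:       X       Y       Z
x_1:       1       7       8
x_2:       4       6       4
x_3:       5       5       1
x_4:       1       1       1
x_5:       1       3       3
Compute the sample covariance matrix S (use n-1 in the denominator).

Step 1 — column means:
  mean(X) = (1 + 4 + 5 + 1 + 1) / 5 = 12/5 = 2.4
  mean(Y) = (7 + 6 + 5 + 1 + 3) / 5 = 22/5 = 4.4
  mean(Z) = (8 + 4 + 1 + 1 + 3) / 5 = 17/5 = 3.4

Step 2 — sample covariance S[i,j] = (1/(n-1)) · Σ_k (x_{k,i} - mean_i) · (x_{k,j} - mean_j), with n-1 = 4.
  S[X,X] = ((-1.4)·(-1.4) + (1.6)·(1.6) + (2.6)·(2.6) + (-1.4)·(-1.4) + (-1.4)·(-1.4)) / 4 = 15.2/4 = 3.8
  S[X,Y] = ((-1.4)·(2.6) + (1.6)·(1.6) + (2.6)·(0.6) + (-1.4)·(-3.4) + (-1.4)·(-1.4)) / 4 = 7.2/4 = 1.8
  S[X,Z] = ((-1.4)·(4.6) + (1.6)·(0.6) + (2.6)·(-2.4) + (-1.4)·(-2.4) + (-1.4)·(-0.4)) / 4 = -7.8/4 = -1.95
  S[Y,Y] = ((2.6)·(2.6) + (1.6)·(1.6) + (0.6)·(0.6) + (-3.4)·(-3.4) + (-1.4)·(-1.4)) / 4 = 23.2/4 = 5.8
  S[Y,Z] = ((2.6)·(4.6) + (1.6)·(0.6) + (0.6)·(-2.4) + (-3.4)·(-2.4) + (-1.4)·(-0.4)) / 4 = 20.2/4 = 5.05
  S[Z,Z] = ((4.6)·(4.6) + (0.6)·(0.6) + (-2.4)·(-2.4) + (-2.4)·(-2.4) + (-0.4)·(-0.4)) / 4 = 33.2/4 = 8.3

S is symmetric (S[j,i] = S[i,j]). Assembling:

S = [[3.8, 1.8, -1.95],
 [1.8, 5.8, 5.05],
 [-1.95, 5.05, 8.3]]


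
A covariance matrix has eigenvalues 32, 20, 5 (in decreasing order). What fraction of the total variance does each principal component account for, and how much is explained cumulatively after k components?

Step 1 — total variance = trace(Sigma) = Σ λ_i = 32 + 20 + 5 = 57.

Step 2 — fraction explained by component i = λ_i / Σ λ:
  PC1: 32/57 = 0.5614
  PC2: 20/57 = 0.3509
  PC3: 5/57 = 0.0877

Step 3 — cumulative fraction after k components = (λ_1 + ... + λ_k) / Σ λ:
  k = 1: 32/57 = 0.5614
  k = 2: (32 + 20)/57 = 52/57 = 0.9123
  k = 3: (32 + 20 + 5)/57 = 57/57 = 1

Summary (fraction, with percent):

explained: PC1 0.5614 (56.14%), PC2 0.3509 (35.09%), PC3 0.0877 (8.77%);  cumulative: 0.5614, 0.9123, 1


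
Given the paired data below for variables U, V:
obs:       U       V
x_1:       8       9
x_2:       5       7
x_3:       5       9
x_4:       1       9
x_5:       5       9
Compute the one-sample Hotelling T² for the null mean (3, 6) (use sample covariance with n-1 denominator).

Step 1 — sample mean vector:
  mean(U) = (8 + 5 + 5 + 1 + 5) / 5 = 24/5 = 4.8
  mean(V) = (9 + 7 + 9 + 9 + 9) / 5 = 43/5 = 8.6
  x̄ = (4.8, 8.6),  deviation x̄ - mu_0 = (4.8, 8.6) - (3, 6) = (1.8, 2.6).

Step 2 — sample covariance matrix, S[i,j] = (1/(n-1)) · Σ_k (x_{k,i} - mean_i) · (x_{k,j} - mean_j), divisor n-1 = 4:
  S[U,U] = ((3.2)·(3.2) + (0.2)·(0.2) + (0.2)·(0.2) + (-3.8)·(-3.8) + (0.2)·(0.2)) / 4 = 24.8/4 = 6.2
  S[U,V] = ((3.2)·(0.4) + (0.2)·(-1.6) + (0.2)·(0.4) + (-3.8)·(0.4) + (0.2)·(0.4)) / 4 = -0.4/4 = -0.1
  S[V,V] = ((0.4)·(0.4) + (-1.6)·(-1.6) + (0.4)·(0.4) + (0.4)·(0.4) + (0.4)·(0.4)) / 4 = 3.2/4 = 0.8
  S = [[6.2, -0.1],
 [-0.1, 0.8]].

Step 3 — invert S. det(S) = 6.2·0.8 - (-0.1)² = 4.95.
  S^{-1} = (1/det) · [[d, -b], [-b, a]] = [[0.1616, 0.0202],
 [0.0202, 1.2525]].

Step 4 — quadratic form (x̄ - mu_0)^T · S^{-1} · (x̄ - mu_0):
  S^{-1} · (x̄ - mu_0) = (0.3434, 3.2929),
  (x̄ - mu_0)^T · [...] = (1.8)·(0.3434) + (2.6)·(3.2929) = 9.1798.

Step 5 — scale by n: T² = 5 · 9.1798 = 45.899.

T² ≈ 45.899


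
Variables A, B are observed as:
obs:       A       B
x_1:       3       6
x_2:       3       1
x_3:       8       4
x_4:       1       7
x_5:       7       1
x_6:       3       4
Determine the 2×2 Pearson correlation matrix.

Step 1 — column means:
  mean(A) = (3 + 3 + 8 + 1 + 7 + 3) / 6 = 25/6 = 4.1667
  mean(B) = (6 + 1 + 4 + 7 + 1 + 4) / 6 = 23/6 = 3.8333

Step 2 — sample variances and covariances s[i,j] = (1/(n-1)) · Σ_k (x_{k,i} - mean_i) · (x_{k,j} - mean_j), with n-1 = 5:
  s[A,A] = ((-1.1667)·(-1.1667) + (-1.1667)·(-1.1667) + (3.8333)·(3.8333) + (-3.1667)·(-3.1667) + (2.8333)·(2.8333) + (-1.1667)·(-1.1667)) / 5 = 36.8333/5 = 7.3667
  s[A,B] = ((-1.1667)·(2.1667) + (-1.1667)·(-2.8333) + (3.8333)·(0.1667) + (-3.1667)·(3.1667) + (2.8333)·(-2.8333) + (-1.1667)·(0.1667)) / 5 = -16.8333/5 = -3.3667
  s[B,B] = ((2.1667)·(2.1667) + (-2.8333)·(-2.8333) + (0.1667)·(0.1667) + (3.1667)·(3.1667) + (-2.8333)·(-2.8333) + (0.1667)·(0.1667)) / 5 = 30.8333/5 = 6.1667
  Sample standard deviations s_i = √(s[i,i]):
  s(A) = √(7.3667) = 2.7142
  s(B) = √(6.1667) = 2.4833

Step 3 — r_{ij} = s_{ij} / (s_i · s_j):
  r[A,A] = 1 (diagonal).
  r[A,B] = -3.3667 / (2.7142 · 2.4833) = -3.3667 / 6.74 = -0.4995
  r[B,B] = 1 (diagonal).

R is symmetric with unit diagonal. Assembling:

R = [[1, -0.4995],
 [-0.4995, 1]]


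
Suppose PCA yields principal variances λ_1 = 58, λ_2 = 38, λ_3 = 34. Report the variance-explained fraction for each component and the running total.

Step 1 — total variance = trace(Sigma) = Σ λ_i = 58 + 38 + 34 = 130.

Step 2 — fraction explained by component i = λ_i / Σ λ:
  PC1: 58/130 = 0.4462
  PC2: 38/130 = 0.2923
  PC3: 34/130 = 0.2615

Step 3 — cumulative fraction after k components = (λ_1 + ... + λ_k) / Σ λ:
  k = 1: 58/130 = 0.4462
  k = 2: (58 + 38)/130 = 96/130 = 0.7385
  k = 3: (58 + 38 + 34)/130 = 130/130 = 1

Summary (fraction, with percent):

explained: PC1 0.4462 (44.62%), PC2 0.2923 (29.23%), PC3 0.2615 (26.15%);  cumulative: 0.4462, 0.7385, 1


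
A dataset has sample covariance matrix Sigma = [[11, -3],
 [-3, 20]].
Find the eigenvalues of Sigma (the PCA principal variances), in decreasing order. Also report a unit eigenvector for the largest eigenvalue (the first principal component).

Step 1 — characteristic polynomial of 2×2 Sigma:
  det(Sigma - λI) = λ² - trace · λ + det = 0.
  trace = 11 + 20 = 31, det = 11·20 - (-3)² = 211.
Step 2 — discriminant:
  Δ = trace² - 4·det = 961 - 844 = 117.
Step 3 — eigenvalues:
  λ = (trace ± √Δ)/2 = (31 ± 10.8167)/2,
  λ_1 = 20.9083,  λ_2 = 10.0917.

Step 4 — unit eigenvector for λ_1: solve (Sigma - λ_1 I)v = 0. First row:
  (11 - 20.9083)·v_x + (-3)·v_y = 0, i.e. (-9.9083)·v_x + (-3)·v_y = 0,
  so v ∝ (b, λ_1 - a) = (-3, 9.9083); multiply by -1 so the first entry is positive: u = (3, -9.9083).
  ||u|| = √((3)² + (-9.9083)²) = √(107.1749) ≈ 10.3525,
  v_1 = u/||u|| ≈ (0.2898, -0.9571) (||v_1|| = 1).

λ_1 = 20.9083,  λ_2 = 10.0917;  v_1 ≈ (0.2898, -0.9571)


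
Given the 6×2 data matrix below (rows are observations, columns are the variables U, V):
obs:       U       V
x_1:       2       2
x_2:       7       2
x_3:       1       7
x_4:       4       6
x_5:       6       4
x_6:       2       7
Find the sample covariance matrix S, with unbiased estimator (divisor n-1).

Step 1 — column means:
  mean(U) = (2 + 7 + 1 + 4 + 6 + 2) / 6 = 22/6 = 3.6667
  mean(V) = (2 + 2 + 7 + 6 + 4 + 7) / 6 = 28/6 = 4.6667

Step 2 — sample covariance S[i,j] = (1/(n-1)) · Σ_k (x_{k,i} - mean_i) · (x_{k,j} - mean_j), with n-1 = 5.
  S[U,U] = ((-1.6667)·(-1.6667) + (3.3333)·(3.3333) + (-2.6667)·(-2.6667) + (0.3333)·(0.3333) + (2.3333)·(2.3333) + (-1.6667)·(-1.6667)) / 5 = 29.3333/5 = 5.8667
  S[U,V] = ((-1.6667)·(-2.6667) + (3.3333)·(-2.6667) + (-2.6667)·(2.3333) + (0.3333)·(1.3333) + (2.3333)·(-0.6667) + (-1.6667)·(2.3333)) / 5 = -15.6667/5 = -3.1333
  S[V,V] = ((-2.6667)·(-2.6667) + (-2.6667)·(-2.6667) + (2.3333)·(2.3333) + (1.3333)·(1.3333) + (-0.6667)·(-0.6667) + (2.3333)·(2.3333)) / 5 = 27.3333/5 = 5.4667

S is symmetric (S[j,i] = S[i,j]). Assembling:

S = [[5.8667, -3.1333],
 [-3.1333, 5.4667]]


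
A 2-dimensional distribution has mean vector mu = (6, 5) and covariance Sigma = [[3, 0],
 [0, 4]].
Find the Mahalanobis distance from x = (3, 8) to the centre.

Step 1 — centre the observation: (x - mu) = (-3, 3).

Step 2 — invert Sigma. det(Sigma) = 3·4 - (0)² = 12.
  Sigma^{-1} = (1/det) · [[d, -b], [-b, a]] = [[0.3333, 0],
 [0, 0.25]].

Step 3 — form the quadratic (x - mu)^T · Sigma^{-1} · (x - mu):
  Sigma^{-1} · (x - mu) = (-1, 0.75).
  (x - mu)^T · [Sigma^{-1} · (x - mu)] = (-3)·(-1) + (3)·(0.75) = 5.25.

Step 4 — take square root: d = √(5.25) ≈ 2.2913.

d(x, mu) = √(5.25) ≈ 2.2913


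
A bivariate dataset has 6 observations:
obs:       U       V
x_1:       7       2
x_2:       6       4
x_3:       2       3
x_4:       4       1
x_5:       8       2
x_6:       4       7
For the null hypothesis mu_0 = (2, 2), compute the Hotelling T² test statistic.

Step 1 — sample mean vector:
  mean(U) = (7 + 6 + 2 + 4 + 8 + 4) / 6 = 31/6 = 5.1667
  mean(V) = (2 + 4 + 3 + 1 + 2 + 7) / 6 = 19/6 = 3.1667
  x̄ = (5.1667, 3.1667),  deviation x̄ - mu_0 = (5.1667, 3.1667) - (2, 2) = (3.1667, 1.1667).

Step 2 — sample covariance matrix, S[i,j] = (1/(n-1)) · Σ_k (x_{k,i} - mean_i) · (x_{k,j} - mean_j), divisor n-1 = 5:
  S[U,U] = ((1.8333)·(1.8333) + (0.8333)·(0.8333) + (-3.1667)·(-3.1667) + (-1.1667)·(-1.1667) + (2.8333)·(2.8333) + (-1.1667)·(-1.1667)) / 5 = 24.8333/5 = 4.9667
  S[U,V] = ((1.8333)·(-1.1667) + (0.8333)·(0.8333) + (-3.1667)·(-0.1667) + (-1.1667)·(-2.1667) + (2.8333)·(-1.1667) + (-1.1667)·(3.8333)) / 5 = -6.1667/5 = -1.2333
  S[V,V] = ((-1.1667)·(-1.1667) + (0.8333)·(0.8333) + (-0.1667)·(-0.1667) + (-2.1667)·(-2.1667) + (-1.1667)·(-1.1667) + (3.8333)·(3.8333)) / 5 = 22.8333/5 = 4.5667
  S = [[4.9667, -1.2333],
 [-1.2333, 4.5667]].

Step 3 — invert S. det(S) = 4.9667·4.5667 - (-1.2333)² = 21.16.
  S^{-1} = (1/det) · [[d, -b], [-b, a]] = [[0.2158, 0.0583],
 [0.0583, 0.2347]].

Step 4 — quadratic form (x̄ - mu_0)^T · S^{-1} · (x̄ - mu_0):
  S^{-1} · (x̄ - mu_0) = (0.7514, 0.4584),
  (x̄ - mu_0)^T · [...] = (3.1667)·(0.7514) + (1.1667)·(0.4584) = 2.9143.

Step 5 — scale by n: T² = 6 · 2.9143 = 17.4858.

T² ≈ 17.4858


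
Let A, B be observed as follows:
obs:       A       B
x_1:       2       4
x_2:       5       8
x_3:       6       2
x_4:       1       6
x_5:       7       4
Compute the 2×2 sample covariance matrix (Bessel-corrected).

Step 1 — column means:
  mean(A) = (2 + 5 + 6 + 1 + 7) / 5 = 21/5 = 4.2
  mean(B) = (4 + 8 + 2 + 6 + 4) / 5 = 24/5 = 4.8

Step 2 — sample covariance S[i,j] = (1/(n-1)) · Σ_k (x_{k,i} - mean_i) · (x_{k,j} - mean_j), with n-1 = 4.
  S[A,A] = ((-2.2)·(-2.2) + (0.8)·(0.8) + (1.8)·(1.8) + (-3.2)·(-3.2) + (2.8)·(2.8)) / 4 = 26.8/4 = 6.7
  S[A,B] = ((-2.2)·(-0.8) + (0.8)·(3.2) + (1.8)·(-2.8) + (-3.2)·(1.2) + (2.8)·(-0.8)) / 4 = -6.8/4 = -1.7
  S[B,B] = ((-0.8)·(-0.8) + (3.2)·(3.2) + (-2.8)·(-2.8) + (1.2)·(1.2) + (-0.8)·(-0.8)) / 4 = 20.8/4 = 5.2

S is symmetric (S[j,i] = S[i,j]). Assembling:

S = [[6.7, -1.7],
 [-1.7, 5.2]]


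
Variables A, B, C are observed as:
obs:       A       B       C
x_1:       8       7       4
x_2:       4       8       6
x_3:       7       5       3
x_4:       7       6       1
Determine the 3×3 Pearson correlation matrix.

Step 1 — column means:
  mean(A) = (8 + 4 + 7 + 7) / 4 = 26/4 = 6.5
  mean(B) = (7 + 8 + 5 + 6) / 4 = 26/4 = 6.5
  mean(C) = (4 + 6 + 3 + 1) / 4 = 14/4 = 3.5

Step 2 — sample variances and covariances s[i,j] = (1/(n-1)) · Σ_k (x_{k,i} - mean_i) · (x_{k,j} - mean_j), with n-1 = 3:
  s[A,A] = ((1.5)·(1.5) + (-2.5)·(-2.5) + (0.5)·(0.5) + (0.5)·(0.5)) / 3 = 9/3 = 3
  s[A,B] = ((1.5)·(0.5) + (-2.5)·(1.5) + (0.5)·(-1.5) + (0.5)·(-0.5)) / 3 = -4/3 = -1.3333
  s[A,C] = ((1.5)·(0.5) + (-2.5)·(2.5) + (0.5)·(-0.5) + (0.5)·(-2.5)) / 3 = -7/3 = -2.3333
  s[B,B] = ((0.5)·(0.5) + (1.5)·(1.5) + (-1.5)·(-1.5) + (-0.5)·(-0.5)) / 3 = 5/3 = 1.6667
  s[B,C] = ((0.5)·(0.5) + (1.5)·(2.5) + (-1.5)·(-0.5) + (-0.5)·(-2.5)) / 3 = 6/3 = 2
  s[C,C] = ((0.5)·(0.5) + (2.5)·(2.5) + (-0.5)·(-0.5) + (-2.5)·(-2.5)) / 3 = 13/3 = 4.3333
  Sample standard deviations s_i = √(s[i,i]):
  s(A) = √(3) = 1.7321
  s(B) = √(1.6667) = 1.291
  s(C) = √(4.3333) = 2.0817

Step 3 — r_{ij} = s_{ij} / (s_i · s_j):
  r[A,A] = 1 (diagonal).
  r[A,B] = -1.3333 / (1.7321 · 1.291) = -1.3333 / 2.2361 = -0.5963
  r[A,C] = -2.3333 / (1.7321 · 2.0817) = -2.3333 / 3.6056 = -0.6472
  r[B,B] = 1 (diagonal).
  r[B,C] = 2 / (1.291 · 2.0817) = 2 / 2.6874 = 0.7442
  r[C,C] = 1 (diagonal).

R is symmetric with unit diagonal. Assembling:

R = [[1, -0.5963, -0.6472],
 [-0.5963, 1, 0.7442],
 [-0.6472, 0.7442, 1]]


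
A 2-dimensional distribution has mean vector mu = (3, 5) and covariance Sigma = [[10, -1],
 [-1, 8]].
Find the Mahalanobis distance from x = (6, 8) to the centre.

Step 1 — centre the observation: (x - mu) = (3, 3).

Step 2 — invert Sigma. det(Sigma) = 10·8 - (-1)² = 79.
  Sigma^{-1} = (1/det) · [[d, -b], [-b, a]] = [[0.1013, 0.0127],
 [0.0127, 0.1266]].

Step 3 — form the quadratic (x - mu)^T · Sigma^{-1} · (x - mu):
  Sigma^{-1} · (x - mu) = (0.3418, 0.4177).
  (x - mu)^T · [Sigma^{-1} · (x - mu)] = (3)·(0.3418) + (3)·(0.4177) = 2.2785.

Step 4 — take square root: d = √(2.2785) ≈ 1.5095.

d(x, mu) = √(2.2785) ≈ 1.5095


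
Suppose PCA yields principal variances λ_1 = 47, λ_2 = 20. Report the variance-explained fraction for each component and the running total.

Step 1 — total variance = trace(Sigma) = Σ λ_i = 47 + 20 = 67.

Step 2 — fraction explained by component i = λ_i / Σ λ:
  PC1: 47/67 = 0.7015
  PC2: 20/67 = 0.2985

Step 3 — cumulative fraction after k components = (λ_1 + ... + λ_k) / Σ λ:
  k = 1: 47/67 = 0.7015
  k = 2: (47 + 20)/67 = 67/67 = 1

Summary (fraction, with percent):

explained: PC1 0.7015 (70.15%), PC2 0.2985 (29.85%);  cumulative: 0.7015, 1


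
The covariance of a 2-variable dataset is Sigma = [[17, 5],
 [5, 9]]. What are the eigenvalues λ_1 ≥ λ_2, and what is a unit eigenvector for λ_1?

Step 1 — characteristic polynomial of 2×2 Sigma:
  det(Sigma - λI) = λ² - trace · λ + det = 0.
  trace = 17 + 9 = 26, det = 17·9 - (5)² = 128.
Step 2 — discriminant:
  Δ = trace² - 4·det = 676 - 512 = 164.
Step 3 — eigenvalues:
  λ = (trace ± √Δ)/2 = (26 ± 12.8062)/2,
  λ_1 = 19.4031,  λ_2 = 6.5969.

Step 4 — unit eigenvector for λ_1: solve (Sigma - λ_1 I)v = 0. First row:
  (17 - 19.4031)·v_x + (5)·v_y = 0, i.e. (-2.4031)·v_x + (5)·v_y = 0,
  so v ∝ (b, λ_1 - a) = (5, 2.4031) = u.
  ||u|| = √((5)² + (2.4031)²) = √(30.775) ≈ 5.5475,
  v_1 = u/||u|| ≈ (0.9013, 0.4332) (||v_1|| = 1).

λ_1 = 19.4031,  λ_2 = 6.5969;  v_1 ≈ (0.9013, 0.4332)


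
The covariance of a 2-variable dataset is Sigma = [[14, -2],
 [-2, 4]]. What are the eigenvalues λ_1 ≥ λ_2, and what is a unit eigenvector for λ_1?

Step 1 — characteristic polynomial of 2×2 Sigma:
  det(Sigma - λI) = λ² - trace · λ + det = 0.
  trace = 14 + 4 = 18, det = 14·4 - (-2)² = 52.
Step 2 — discriminant:
  Δ = trace² - 4·det = 324 - 208 = 116.
Step 3 — eigenvalues:
  λ = (trace ± √Δ)/2 = (18 ± 10.7703)/2,
  λ_1 = 14.3852,  λ_2 = 3.6148.

Step 4 — unit eigenvector for λ_1: solve (Sigma - λ_1 I)v = 0. First row:
  (14 - 14.3852)·v_x + (-2)·v_y = 0, i.e. (-0.3852)·v_x + (-2)·v_y = 0,
  so v ∝ (b, λ_1 - a) = (-2, 0.3852); multiply by -1 so the first entry is positive: u = (2, -0.3852).
  ||u|| = √((2)² + (-0.3852)²) = √(4.1484) ≈ 2.0368,
  v_1 = u/||u|| ≈ (0.982, -0.1891) (||v_1|| = 1).

λ_1 = 14.3852,  λ_2 = 3.6148;  v_1 ≈ (0.982, -0.1891)


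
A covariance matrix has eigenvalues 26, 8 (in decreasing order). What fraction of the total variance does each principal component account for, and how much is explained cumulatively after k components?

Step 1 — total variance = trace(Sigma) = Σ λ_i = 26 + 8 = 34.

Step 2 — fraction explained by component i = λ_i / Σ λ:
  PC1: 26/34 = 0.7647
  PC2: 8/34 = 0.2353

Step 3 — cumulative fraction after k components = (λ_1 + ... + λ_k) / Σ λ:
  k = 1: 26/34 = 0.7647
  k = 2: (26 + 8)/34 = 34/34 = 1

Summary (fraction, with percent):

explained: PC1 0.7647 (76.47%), PC2 0.2353 (23.53%);  cumulative: 0.7647, 1


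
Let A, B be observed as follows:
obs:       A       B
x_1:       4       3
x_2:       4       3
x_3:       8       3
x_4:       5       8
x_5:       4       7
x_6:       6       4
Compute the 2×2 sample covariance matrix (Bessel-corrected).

Step 1 — column means:
  mean(A) = (4 + 4 + 8 + 5 + 4 + 6) / 6 = 31/6 = 5.1667
  mean(B) = (3 + 3 + 3 + 8 + 7 + 4) / 6 = 28/6 = 4.6667

Step 2 — sample covariance S[i,j] = (1/(n-1)) · Σ_k (x_{k,i} - mean_i) · (x_{k,j} - mean_j), with n-1 = 5.
  S[A,A] = ((-1.1667)·(-1.1667) + (-1.1667)·(-1.1667) + (2.8333)·(2.8333) + (-0.1667)·(-0.1667) + (-1.1667)·(-1.1667) + (0.8333)·(0.8333)) / 5 = 12.8333/5 = 2.5667
  S[A,B] = ((-1.1667)·(-1.6667) + (-1.1667)·(-1.6667) + (2.8333)·(-1.6667) + (-0.1667)·(3.3333) + (-1.1667)·(2.3333) + (0.8333)·(-0.6667)) / 5 = -4.6667/5 = -0.9333
  S[B,B] = ((-1.6667)·(-1.6667) + (-1.6667)·(-1.6667) + (-1.6667)·(-1.6667) + (3.3333)·(3.3333) + (2.3333)·(2.3333) + (-0.6667)·(-0.6667)) / 5 = 25.3333/5 = 5.0667

S is symmetric (S[j,i] = S[i,j]). Assembling:

S = [[2.5667, -0.9333],
 [-0.9333, 5.0667]]


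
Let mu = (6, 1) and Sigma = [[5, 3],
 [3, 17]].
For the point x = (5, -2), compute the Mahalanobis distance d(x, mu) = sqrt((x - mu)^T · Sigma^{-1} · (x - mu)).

Step 1 — centre the observation: (x - mu) = (-1, -3).

Step 2 — invert Sigma. det(Sigma) = 5·17 - (3)² = 76.
  Sigma^{-1} = (1/det) · [[d, -b], [-b, a]] = [[0.2237, -0.0395],
 [-0.0395, 0.0658]].

Step 3 — form the quadratic (x - mu)^T · Sigma^{-1} · (x - mu):
  Sigma^{-1} · (x - mu) = (-0.1053, -0.1579).
  (x - mu)^T · [Sigma^{-1} · (x - mu)] = (-1)·(-0.1053) + (-3)·(-0.1579) = 0.5789.

Step 4 — take square root: d = √(0.5789) ≈ 0.7609.

d(x, mu) = √(0.5789) ≈ 0.7609


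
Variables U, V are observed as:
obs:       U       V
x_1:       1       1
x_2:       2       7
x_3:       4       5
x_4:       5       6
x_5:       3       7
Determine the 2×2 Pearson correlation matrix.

Step 1 — column means:
  mean(U) = (1 + 2 + 4 + 5 + 3) / 5 = 15/5 = 3
  mean(V) = (1 + 7 + 5 + 6 + 7) / 5 = 26/5 = 5.2

Step 2 — sample variances and covariances s[i,j] = (1/(n-1)) · Σ_k (x_{k,i} - mean_i) · (x_{k,j} - mean_j), with n-1 = 4:
  s[U,U] = ((-2)·(-2) + (-1)·(-1) + (1)·(1) + (2)·(2) + (0)·(0)) / 4 = 10/4 = 2.5
  s[U,V] = ((-2)·(-4.2) + (-1)·(1.8) + (1)·(-0.2) + (2)·(0.8) + (0)·(1.8)) / 4 = 8/4 = 2
  s[V,V] = ((-4.2)·(-4.2) + (1.8)·(1.8) + (-0.2)·(-0.2) + (0.8)·(0.8) + (1.8)·(1.8)) / 4 = 24.8/4 = 6.2
  Sample standard deviations s_i = √(s[i,i]):
  s(U) = √(2.5) = 1.5811
  s(V) = √(6.2) = 2.49

Step 3 — r_{ij} = s_{ij} / (s_i · s_j):
  r[U,U] = 1 (diagonal).
  r[U,V] = 2 / (1.5811 · 2.49) = 2 / 3.937 = 0.508
  r[V,V] = 1 (diagonal).

R is symmetric with unit diagonal. Assembling:

R = [[1, 0.508],
 [0.508, 1]]


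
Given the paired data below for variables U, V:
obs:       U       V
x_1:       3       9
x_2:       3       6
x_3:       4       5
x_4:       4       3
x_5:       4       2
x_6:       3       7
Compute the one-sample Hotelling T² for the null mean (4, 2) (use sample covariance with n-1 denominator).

Step 1 — sample mean vector:
  mean(U) = (3 + 3 + 4 + 4 + 4 + 3) / 6 = 21/6 = 3.5
  mean(V) = (9 + 6 + 5 + 3 + 2 + 7) / 6 = 32/6 = 5.3333
  x̄ = (3.5, 5.3333),  deviation x̄ - mu_0 = (3.5, 5.3333) - (4, 2) = (-0.5, 3.3333).

Step 2 — sample covariance matrix, S[i,j] = (1/(n-1)) · Σ_k (x_{k,i} - mean_i) · (x_{k,j} - mean_j), divisor n-1 = 5:
  S[U,U] = ((-0.5)·(-0.5) + (-0.5)·(-0.5) + (0.5)·(0.5) + (0.5)·(0.5) + (0.5)·(0.5) + (-0.5)·(-0.5)) / 5 = 1.5/5 = 0.3
  S[U,V] = ((-0.5)·(3.6667) + (-0.5)·(0.6667) + (0.5)·(-0.3333) + (0.5)·(-2.3333) + (0.5)·(-3.3333) + (-0.5)·(1.6667)) / 5 = -6/5 = -1.2
  S[V,V] = ((3.6667)·(3.6667) + (0.6667)·(0.6667) + (-0.3333)·(-0.3333) + (-2.3333)·(-2.3333) + (-3.3333)·(-3.3333) + (1.6667)·(1.6667)) / 5 = 33.3333/5 = 6.6667
  S = [[0.3, -1.2],
 [-1.2, 6.6667]].

Step 3 — invert S. det(S) = 0.3·6.6667 - (-1.2)² = 0.56.
  S^{-1} = (1/det) · [[d, -b], [-b, a]] = [[11.9048, 2.1429],
 [2.1429, 0.5357]].

Step 4 — quadratic form (x̄ - mu_0)^T · S^{-1} · (x̄ - mu_0):
  S^{-1} · (x̄ - mu_0) = (1.1905, 0.7143),
  (x̄ - mu_0)^T · [...] = (-0.5)·(1.1905) + (3.3333)·(0.7143) = 1.7857.

Step 5 — scale by n: T² = 6 · 1.7857 = 10.7143.

T² ≈ 10.7143


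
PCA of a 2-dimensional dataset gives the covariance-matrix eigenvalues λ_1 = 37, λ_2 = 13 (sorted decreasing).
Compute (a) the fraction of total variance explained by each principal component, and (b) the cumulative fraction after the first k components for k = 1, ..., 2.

Step 1 — total variance = trace(Sigma) = Σ λ_i = 37 + 13 = 50.

Step 2 — fraction explained by component i = λ_i / Σ λ:
  PC1: 37/50 = 0.74
  PC2: 13/50 = 0.26

Step 3 — cumulative fraction after k components = (λ_1 + ... + λ_k) / Σ λ:
  k = 1: 37/50 = 0.74
  k = 2: (37 + 13)/50 = 50/50 = 1

Summary (fraction, with percent):

explained: PC1 0.74 (74%), PC2 0.26 (26%);  cumulative: 0.74, 1


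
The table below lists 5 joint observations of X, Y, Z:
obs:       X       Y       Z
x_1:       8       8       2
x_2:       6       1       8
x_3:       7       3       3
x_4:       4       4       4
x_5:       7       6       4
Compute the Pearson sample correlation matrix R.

Step 1 — column means:
  mean(X) = (8 + 6 + 7 + 4 + 7) / 5 = 32/5 = 6.4
  mean(Y) = (8 + 1 + 3 + 4 + 6) / 5 = 22/5 = 4.4
  mean(Z) = (2 + 8 + 3 + 4 + 4) / 5 = 21/5 = 4.2

Step 2 — sample variances and covariances s[i,j] = (1/(n-1)) · Σ_k (x_{k,i} - mean_i) · (x_{k,j} - mean_j), with n-1 = 4:
  s[X,X] = ((1.6)·(1.6) + (-0.4)·(-0.4) + (0.6)·(0.6) + (-2.4)·(-2.4) + (0.6)·(0.6)) / 4 = 9.2/4 = 2.3
  s[X,Y] = ((1.6)·(3.6) + (-0.4)·(-3.4) + (0.6)·(-1.4) + (-2.4)·(-0.4) + (0.6)·(1.6)) / 4 = 8.2/4 = 2.05
  s[X,Z] = ((1.6)·(-2.2) + (-0.4)·(3.8) + (0.6)·(-1.2) + (-2.4)·(-0.2) + (0.6)·(-0.2)) / 4 = -5.4/4 = -1.35
  s[Y,Y] = ((3.6)·(3.6) + (-3.4)·(-3.4) + (-1.4)·(-1.4) + (-0.4)·(-0.4) + (1.6)·(1.6)) / 4 = 29.2/4 = 7.3
  s[Y,Z] = ((3.6)·(-2.2) + (-3.4)·(3.8) + (-1.4)·(-1.2) + (-0.4)·(-0.2) + (1.6)·(-0.2)) / 4 = -19.4/4 = -4.85
  s[Z,Z] = ((-2.2)·(-2.2) + (3.8)·(3.8) + (-1.2)·(-1.2) + (-0.2)·(-0.2) + (-0.2)·(-0.2)) / 4 = 20.8/4 = 5.2
  Sample standard deviations s_i = √(s[i,i]):
  s(X) = √(2.3) = 1.5166
  s(Y) = √(7.3) = 2.7019
  s(Z) = √(5.2) = 2.2804

Step 3 — r_{ij} = s_{ij} / (s_i · s_j):
  r[X,X] = 1 (diagonal).
  r[X,Y] = 2.05 / (1.5166 · 2.7019) = 2.05 / 4.0976 = 0.5003
  r[X,Z] = -1.35 / (1.5166 · 2.2804) = -1.35 / 3.4583 = -0.3904
  r[Y,Y] = 1 (diagonal).
  r[Y,Z] = -4.85 / (2.7019 · 2.2804) = -4.85 / 6.1612 = -0.7872
  r[Z,Z] = 1 (diagonal).

R is symmetric with unit diagonal. Assembling:

R = [[1, 0.5003, -0.3904],
 [0.5003, 1, -0.7872],
 [-0.3904, -0.7872, 1]]


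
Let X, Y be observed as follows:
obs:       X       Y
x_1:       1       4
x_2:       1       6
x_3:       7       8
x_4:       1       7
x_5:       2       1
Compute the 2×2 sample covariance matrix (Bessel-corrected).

Step 1 — column means:
  mean(X) = (1 + 1 + 7 + 1 + 2) / 5 = 12/5 = 2.4
  mean(Y) = (4 + 6 + 8 + 7 + 1) / 5 = 26/5 = 5.2

Step 2 — sample covariance S[i,j] = (1/(n-1)) · Σ_k (x_{k,i} - mean_i) · (x_{k,j} - mean_j), with n-1 = 4.
  S[X,X] = ((-1.4)·(-1.4) + (-1.4)·(-1.4) + (4.6)·(4.6) + (-1.4)·(-1.4) + (-0.4)·(-0.4)) / 4 = 27.2/4 = 6.8
  S[X,Y] = ((-1.4)·(-1.2) + (-1.4)·(0.8) + (4.6)·(2.8) + (-1.4)·(1.8) + (-0.4)·(-4.2)) / 4 = 12.6/4 = 3.15
  S[Y,Y] = ((-1.2)·(-1.2) + (0.8)·(0.8) + (2.8)·(2.8) + (1.8)·(1.8) + (-4.2)·(-4.2)) / 4 = 30.8/4 = 7.7

S is symmetric (S[j,i] = S[i,j]). Assembling:

S = [[6.8, 3.15],
 [3.15, 7.7]]


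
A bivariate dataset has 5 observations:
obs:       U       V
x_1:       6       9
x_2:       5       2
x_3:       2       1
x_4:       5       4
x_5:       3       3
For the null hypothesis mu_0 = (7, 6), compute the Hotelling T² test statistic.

Step 1 — sample mean vector:
  mean(U) = (6 + 5 + 2 + 5 + 3) / 5 = 21/5 = 4.2
  mean(V) = (9 + 2 + 1 + 4 + 3) / 5 = 19/5 = 3.8
  x̄ = (4.2, 3.8),  deviation x̄ - mu_0 = (4.2, 3.8) - (7, 6) = (-2.8, -2.2).

Step 2 — sample covariance matrix, S[i,j] = (1/(n-1)) · Σ_k (x_{k,i} - mean_i) · (x_{k,j} - mean_j), divisor n-1 = 4:
  S[U,U] = ((1.8)·(1.8) + (0.8)·(0.8) + (-2.2)·(-2.2) + (0.8)·(0.8) + (-1.2)·(-1.2)) / 4 = 10.8/4 = 2.7
  S[U,V] = ((1.8)·(5.2) + (0.8)·(-1.8) + (-2.2)·(-2.8) + (0.8)·(0.2) + (-1.2)·(-0.8)) / 4 = 15.2/4 = 3.8
  S[V,V] = ((5.2)·(5.2) + (-1.8)·(-1.8) + (-2.8)·(-2.8) + (0.2)·(0.2) + (-0.8)·(-0.8)) / 4 = 38.8/4 = 9.7
  S = [[2.7, 3.8],
 [3.8, 9.7]].

Step 3 — invert S. det(S) = 2.7·9.7 - (3.8)² = 11.75.
  S^{-1} = (1/det) · [[d, -b], [-b, a]] = [[0.8255, -0.3234],
 [-0.3234, 0.2298]].

Step 4 — quadratic form (x̄ - mu_0)^T · S^{-1} · (x̄ - mu_0):
  S^{-1} · (x̄ - mu_0) = (-1.6, 0.4),
  (x̄ - mu_0)^T · [...] = (-2.8)·(-1.6) + (-2.2)·(0.4) = 3.6.

Step 5 — scale by n: T² = 5 · 3.6 = 18.

T² ≈ 18


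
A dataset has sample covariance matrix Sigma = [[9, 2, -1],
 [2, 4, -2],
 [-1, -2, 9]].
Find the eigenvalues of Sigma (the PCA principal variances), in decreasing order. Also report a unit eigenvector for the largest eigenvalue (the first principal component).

Step 1 — characteristic polynomial p(λ) = det(λI - Sigma) = λ³ - tr·λ² + c_1·λ - det, where tr = trace, c_1 = sum of the principal 2×2 minors, det = det(Sigma):
  tr = 9 + 4 + 9 = 22,
  c_1 = (9·4 - (2)²) + (9·9 - (-1)²) + (4·9 - (-2)²) = 32 + 80 + 32 = 144,
  det = 9·(4·9 - (-2)²) - (2)·((2)·9 - (-2)·(-1)) + (-1)·((2)·(-2) - 4·(-1)) = 9·(32) - (2)·(16) + (-1)·(0) = 256.
  So p(λ) = λ³ - 22λ² + 144λ - 256.
Step 2 — look for an integer root (rational root theorem: any rational root is an integer divisor of 256). Testing λ = 8:
  p(8) = 512 - 1408 + 1152 - 256 = 0  ✓
  Dividing out (λ - 8): p(λ) = (λ - 8)(λ² - 14λ + 32).
Step 3 — remaining eigenvalues from the quadratic λ² - 14λ + 32 = 0:
  Δ = 14² - 4·32 = 196 - 128 = 68,  λ = (14 ± √68)/2 = (14 ± 8.2462)/2 ≈ 11.1231 or 2.8769.
  Sorted: λ_1 = 11.1231,  λ_2 = 8,  λ_3 = 2.8769  (check: sum = 22 = tr ✓).

Step 4 — unit eigenvector for λ_1 ≈ 11.1231: v spans the null space of (Sigma - λ_1 I), whose rows are
  r_1 = (-2.1231, 2, -1),  r_2 = (2, -7.1231, -2),  r_3 = (-1, -2, -2.1231).
  v is orthogonal to every row, so take v ∝ r_1 × r_2 = ((2)·(-2) - (-1)·(-7.1231), (-1)·(2) - (-2.1231)·(-2), (-2.1231)·(-7.1231) - (2)·(2)) ≈ (-11.1231, -6.2462, 11.1231).
  Rescale (multiply by -1 so the first nonzero entry is positive): u = (11.1231, 6.2462, -11.1231).
  ||u|| = √((11.1231)² + (6.2462)² + (-11.1231)²) = √(286.4621) ≈ 16.9252,  v_1 = u/||u|| ≈ (0.6572, 0.369, -0.6572) (||v_1|| = 1).

λ_1 = 11.1231,  λ_2 = 8,  λ_3 = 2.8769;  v_1 ≈ (0.6572, 0.369, -0.6572)


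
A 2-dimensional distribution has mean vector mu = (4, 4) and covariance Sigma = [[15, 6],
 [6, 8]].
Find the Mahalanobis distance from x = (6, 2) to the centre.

Step 1 — centre the observation: (x - mu) = (2, -2).

Step 2 — invert Sigma. det(Sigma) = 15·8 - (6)² = 84.
  Sigma^{-1} = (1/det) · [[d, -b], [-b, a]] = [[0.0952, -0.0714],
 [-0.0714, 0.1786]].

Step 3 — form the quadratic (x - mu)^T · Sigma^{-1} · (x - mu):
  Sigma^{-1} · (x - mu) = (0.3333, -0.5).
  (x - mu)^T · [Sigma^{-1} · (x - mu)] = (2)·(0.3333) + (-2)·(-0.5) = 1.6667.

Step 4 — take square root: d = √(1.6667) ≈ 1.291.

d(x, mu) = √(1.6667) ≈ 1.291


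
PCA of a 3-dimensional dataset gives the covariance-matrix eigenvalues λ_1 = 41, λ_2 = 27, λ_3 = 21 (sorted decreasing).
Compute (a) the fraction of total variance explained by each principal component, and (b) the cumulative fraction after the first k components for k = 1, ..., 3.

Step 1 — total variance = trace(Sigma) = Σ λ_i = 41 + 27 + 21 = 89.

Step 2 — fraction explained by component i = λ_i / Σ λ:
  PC1: 41/89 = 0.4607
  PC2: 27/89 = 0.3034
  PC3: 21/89 = 0.236

Step 3 — cumulative fraction after k components = (λ_1 + ... + λ_k) / Σ λ:
  k = 1: 41/89 = 0.4607
  k = 2: (41 + 27)/89 = 68/89 = 0.764
  k = 3: (41 + 27 + 21)/89 = 89/89 = 1

Summary (fraction, with percent):

explained: PC1 0.4607 (46.07%), PC2 0.3034 (30.34%), PC3 0.236 (23.6%);  cumulative: 0.4607, 0.764, 1


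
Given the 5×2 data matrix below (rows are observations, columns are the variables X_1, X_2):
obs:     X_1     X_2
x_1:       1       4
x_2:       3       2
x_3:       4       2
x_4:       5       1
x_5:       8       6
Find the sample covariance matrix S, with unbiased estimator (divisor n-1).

Step 1 — column means:
  mean(X_1) = (1 + 3 + 4 + 5 + 8) / 5 = 21/5 = 4.2
  mean(X_2) = (4 + 2 + 2 + 1 + 6) / 5 = 15/5 = 3

Step 2 — sample covariance S[i,j] = (1/(n-1)) · Σ_k (x_{k,i} - mean_i) · (x_{k,j} - mean_j), with n-1 = 4.
  S[X_1,X_1] = ((-3.2)·(-3.2) + (-1.2)·(-1.2) + (-0.2)·(-0.2) + (0.8)·(0.8) + (3.8)·(3.8)) / 4 = 26.8/4 = 6.7
  S[X_1,X_2] = ((-3.2)·(1) + (-1.2)·(-1) + (-0.2)·(-1) + (0.8)·(-2) + (3.8)·(3)) / 4 = 8/4 = 2
  S[X_2,X_2] = ((1)·(1) + (-1)·(-1) + (-1)·(-1) + (-2)·(-2) + (3)·(3)) / 4 = 16/4 = 4

S is symmetric (S[j,i] = S[i,j]). Assembling:

S = [[6.7, 2],
 [2, 4]]


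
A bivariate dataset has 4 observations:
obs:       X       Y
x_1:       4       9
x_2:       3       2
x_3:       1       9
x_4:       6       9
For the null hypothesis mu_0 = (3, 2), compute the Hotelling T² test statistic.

Step 1 — sample mean vector:
  mean(X) = (4 + 3 + 1 + 6) / 4 = 14/4 = 3.5
  mean(Y) = (9 + 2 + 9 + 9) / 4 = 29/4 = 7.25
  x̄ = (3.5, 7.25),  deviation x̄ - mu_0 = (3.5, 7.25) - (3, 2) = (0.5, 5.25).

Step 2 — sample covariance matrix, S[i,j] = (1/(n-1)) · Σ_k (x_{k,i} - mean_i) · (x_{k,j} - mean_j), divisor n-1 = 3:
  S[X,X] = ((0.5)·(0.5) + (-0.5)·(-0.5) + (-2.5)·(-2.5) + (2.5)·(2.5)) / 3 = 13/3 = 4.3333
  S[X,Y] = ((0.5)·(1.75) + (-0.5)·(-5.25) + (-2.5)·(1.75) + (2.5)·(1.75)) / 3 = 3.5/3 = 1.1667
  S[Y,Y] = ((1.75)·(1.75) + (-5.25)·(-5.25) + (1.75)·(1.75) + (1.75)·(1.75)) / 3 = 36.75/3 = 12.25
  S = [[4.3333, 1.1667],
 [1.1667, 12.25]].

Step 3 — invert S. det(S) = 4.3333·12.25 - (1.1667)² = 51.7222.
  S^{-1} = (1/det) · [[d, -b], [-b, a]] = [[0.2368, -0.0226],
 [-0.0226, 0.0838]].

Step 4 — quadratic form (x̄ - mu_0)^T · S^{-1} · (x̄ - mu_0):
  S^{-1} · (x̄ - mu_0) = (0, 0.4286),
  (x̄ - mu_0)^T · [...] = (0.5)·(0) + (5.25)·(0.4286) = 2.25.

Step 5 — scale by n: T² = 4 · 2.25 = 9.

T² ≈ 9


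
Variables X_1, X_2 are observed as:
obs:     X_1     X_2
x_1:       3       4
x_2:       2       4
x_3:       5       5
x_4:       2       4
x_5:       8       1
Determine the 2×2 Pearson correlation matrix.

Step 1 — column means:
  mean(X_1) = (3 + 2 + 5 + 2 + 8) / 5 = 20/5 = 4
  mean(X_2) = (4 + 4 + 5 + 4 + 1) / 5 = 18/5 = 3.6

Step 2 — sample variances and covariances s[i,j] = (1/(n-1)) · Σ_k (x_{k,i} - mean_i) · (x_{k,j} - mean_j), with n-1 = 4:
  s[X_1,X_1] = ((-1)·(-1) + (-2)·(-2) + (1)·(1) + (-2)·(-2) + (4)·(4)) / 4 = 26/4 = 6.5
  s[X_1,X_2] = ((-1)·(0.4) + (-2)·(0.4) + (1)·(1.4) + (-2)·(0.4) + (4)·(-2.6)) / 4 = -11/4 = -2.75
  s[X_2,X_2] = ((0.4)·(0.4) + (0.4)·(0.4) + (1.4)·(1.4) + (0.4)·(0.4) + (-2.6)·(-2.6)) / 4 = 9.2/4 = 2.3
  Sample standard deviations s_i = √(s[i,i]):
  s(X_1) = √(6.5) = 2.5495
  s(X_2) = √(2.3) = 1.5166

Step 3 — r_{ij} = s_{ij} / (s_i · s_j):
  r[X_1,X_1] = 1 (diagonal).
  r[X_1,X_2] = -2.75 / (2.5495 · 1.5166) = -2.75 / 3.8665 = -0.7112
  r[X_2,X_2] = 1 (diagonal).

R is symmetric with unit diagonal. Assembling:

R = [[1, -0.7112],
 [-0.7112, 1]]


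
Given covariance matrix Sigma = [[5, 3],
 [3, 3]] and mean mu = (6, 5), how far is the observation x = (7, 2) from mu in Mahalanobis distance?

Step 1 — centre the observation: (x - mu) = (1, -3).

Step 2 — invert Sigma. det(Sigma) = 5·3 - (3)² = 6.
  Sigma^{-1} = (1/det) · [[d, -b], [-b, a]] = [[0.5, -0.5],
 [-0.5, 0.8333]].

Step 3 — form the quadratic (x - mu)^T · Sigma^{-1} · (x - mu):
  Sigma^{-1} · (x - mu) = (2, -3).
  (x - mu)^T · [Sigma^{-1} · (x - mu)] = (1)·(2) + (-3)·(-3) = 11.

Step 4 — take square root: d = √(11) ≈ 3.3166.

d(x, mu) = √(11) ≈ 3.3166


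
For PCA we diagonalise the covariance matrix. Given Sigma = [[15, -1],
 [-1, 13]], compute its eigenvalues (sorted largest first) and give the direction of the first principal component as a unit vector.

Step 1 — characteristic polynomial of 2×2 Sigma:
  det(Sigma - λI) = λ² - trace · λ + det = 0.
  trace = 15 + 13 = 28, det = 15·13 - (-1)² = 194.
Step 2 — discriminant:
  Δ = trace² - 4·det = 784 - 776 = 8.
Step 3 — eigenvalues:
  λ = (trace ± √Δ)/2 = (28 ± 2.8284)/2,
  λ_1 = 15.4142,  λ_2 = 12.5858.

Step 4 — unit eigenvector for λ_1: solve (Sigma - λ_1 I)v = 0. First row:
  (15 - 15.4142)·v_x + (-1)·v_y = 0, i.e. (-0.4142)·v_x + (-1)·v_y = 0,
  so v ∝ (b, λ_1 - a) = (-1, 0.4142); multiply by -1 so the first entry is positive: u = (1, -0.4142).
  ||u|| = √((1)² + (-0.4142)²) = √(1.1716) ≈ 1.0824,
  v_1 = u/||u|| ≈ (0.9239, -0.3827) (||v_1|| = 1).

λ_1 = 15.4142,  λ_2 = 12.5858;  v_1 ≈ (0.9239, -0.3827)


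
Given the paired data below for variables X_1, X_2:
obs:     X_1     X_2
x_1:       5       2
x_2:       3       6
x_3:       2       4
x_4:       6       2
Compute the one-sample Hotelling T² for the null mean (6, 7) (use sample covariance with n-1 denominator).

Step 1 — sample mean vector:
  mean(X_1) = (5 + 3 + 2 + 6) / 4 = 16/4 = 4
  mean(X_2) = (2 + 6 + 4 + 2) / 4 = 14/4 = 3.5
  x̄ = (4, 3.5),  deviation x̄ - mu_0 = (4, 3.5) - (6, 7) = (-2, -3.5).

Step 2 — sample covariance matrix, S[i,j] = (1/(n-1)) · Σ_k (x_{k,i} - mean_i) · (x_{k,j} - mean_j), divisor n-1 = 3:
  S[X_1,X_1] = ((1)·(1) + (-1)·(-1) + (-2)·(-2) + (2)·(2)) / 3 = 10/3 = 3.3333
  S[X_1,X_2] = ((1)·(-1.5) + (-1)·(2.5) + (-2)·(0.5) + (2)·(-1.5)) / 3 = -8/3 = -2.6667
  S[X_2,X_2] = ((-1.5)·(-1.5) + (2.5)·(2.5) + (0.5)·(0.5) + (-1.5)·(-1.5)) / 3 = 11/3 = 3.6667
  S = [[3.3333, -2.6667],
 [-2.6667, 3.6667]].

Step 3 — invert S. det(S) = 3.3333·3.6667 - (-2.6667)² = 5.1111.
  S^{-1} = (1/det) · [[d, -b], [-b, a]] = [[0.7174, 0.5217],
 [0.5217, 0.6522]].

Step 4 — quadratic form (x̄ - mu_0)^T · S^{-1} · (x̄ - mu_0):
  S^{-1} · (x̄ - mu_0) = (-3.2609, -3.3261),
  (x̄ - mu_0)^T · [...] = (-2)·(-3.2609) + (-3.5)·(-3.3261) = 18.163.

Step 5 — scale by n: T² = 4 · 18.163 = 72.6522.

T² ≈ 72.6522


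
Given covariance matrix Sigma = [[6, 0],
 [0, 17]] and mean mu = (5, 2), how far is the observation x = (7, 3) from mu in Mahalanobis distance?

Step 1 — centre the observation: (x - mu) = (2, 1).

Step 2 — invert Sigma. det(Sigma) = 6·17 - (0)² = 102.
  Sigma^{-1} = (1/det) · [[d, -b], [-b, a]] = [[0.1667, 0],
 [0, 0.0588]].

Step 3 — form the quadratic (x - mu)^T · Sigma^{-1} · (x - mu):
  Sigma^{-1} · (x - mu) = (0.3333, 0.0588).
  (x - mu)^T · [Sigma^{-1} · (x - mu)] = (2)·(0.3333) + (1)·(0.0588) = 0.7255.

Step 4 — take square root: d = √(0.7255) ≈ 0.8518.

d(x, mu) = √(0.7255) ≈ 0.8518


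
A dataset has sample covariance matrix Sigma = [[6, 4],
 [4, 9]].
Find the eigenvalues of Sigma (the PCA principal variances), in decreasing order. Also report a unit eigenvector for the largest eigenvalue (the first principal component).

Step 1 — characteristic polynomial of 2×2 Sigma:
  det(Sigma - λI) = λ² - trace · λ + det = 0.
  trace = 6 + 9 = 15, det = 6·9 - (4)² = 38.
Step 2 — discriminant:
  Δ = trace² - 4·det = 225 - 152 = 73.
Step 3 — eigenvalues:
  λ = (trace ± √Δ)/2 = (15 ± 8.544)/2,
  λ_1 = 11.772,  λ_2 = 3.228.

Step 4 — unit eigenvector for λ_1: solve (Sigma - λ_1 I)v = 0. First row:
  (6 - 11.772)·v_x + (4)·v_y = 0, i.e. (-5.772)·v_x + (4)·v_y = 0,
  so v ∝ (b, λ_1 - a) = (4, 5.772) = u.
  ||u|| = √((4)² + (5.772)²) = √(49.316) ≈ 7.0225,
  v_1 = u/||u|| ≈ (0.5696, 0.8219) (||v_1|| = 1).

λ_1 = 11.772,  λ_2 = 3.228;  v_1 ≈ (0.5696, 0.8219)


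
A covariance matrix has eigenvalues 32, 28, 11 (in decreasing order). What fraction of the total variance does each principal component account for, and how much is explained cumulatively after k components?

Step 1 — total variance = trace(Sigma) = Σ λ_i = 32 + 28 + 11 = 71.

Step 2 — fraction explained by component i = λ_i / Σ λ:
  PC1: 32/71 = 0.4507
  PC2: 28/71 = 0.3944
  PC3: 11/71 = 0.1549

Step 3 — cumulative fraction after k components = (λ_1 + ... + λ_k) / Σ λ:
  k = 1: 32/71 = 0.4507
  k = 2: (32 + 28)/71 = 60/71 = 0.8451
  k = 3: (32 + 28 + 11)/71 = 71/71 = 1

Summary (fraction, with percent):

explained: PC1 0.4507 (45.07%), PC2 0.3944 (39.44%), PC3 0.1549 (15.49%);  cumulative: 0.4507, 0.8451, 1


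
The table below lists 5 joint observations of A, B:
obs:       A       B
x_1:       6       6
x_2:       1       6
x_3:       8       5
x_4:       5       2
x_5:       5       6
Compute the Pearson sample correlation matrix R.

Step 1 — column means:
  mean(A) = (6 + 1 + 8 + 5 + 5) / 5 = 25/5 = 5
  mean(B) = (6 + 6 + 5 + 2 + 6) / 5 = 25/5 = 5

Step 2 — sample variances and covariances s[i,j] = (1/(n-1)) · Σ_k (x_{k,i} - mean_i) · (x_{k,j} - mean_j), with n-1 = 4:
  s[A,A] = ((1)·(1) + (-4)·(-4) + (3)·(3) + (0)·(0) + (0)·(0)) / 4 = 26/4 = 6.5
  s[A,B] = ((1)·(1) + (-4)·(1) + (3)·(0) + (0)·(-3) + (0)·(1)) / 4 = -3/4 = -0.75
  s[B,B] = ((1)·(1) + (1)·(1) + (0)·(0) + (-3)·(-3) + (1)·(1)) / 4 = 12/4 = 3
  Sample standard deviations s_i = √(s[i,i]):
  s(A) = √(6.5) = 2.5495
  s(B) = √(3) = 1.7321

Step 3 — r_{ij} = s_{ij} / (s_i · s_j):
  r[A,A] = 1 (diagonal).
  r[A,B] = -0.75 / (2.5495 · 1.7321) = -0.75 / 4.4159 = -0.1698
  r[B,B] = 1 (diagonal).

R is symmetric with unit diagonal. Assembling:

R = [[1, -0.1698],
 [-0.1698, 1]]
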